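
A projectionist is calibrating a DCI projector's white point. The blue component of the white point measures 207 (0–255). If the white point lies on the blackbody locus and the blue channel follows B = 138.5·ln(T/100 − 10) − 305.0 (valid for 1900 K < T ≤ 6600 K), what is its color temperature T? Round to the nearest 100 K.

ln(t − 10) = (207 + 305.0) / 138.5 = 3.6968.
t − 10 = e^3.6968 = 40.316, so t = 50.316.
T = 100·t = 5032 K → 5000 K to the nearest 100 K.

5000 K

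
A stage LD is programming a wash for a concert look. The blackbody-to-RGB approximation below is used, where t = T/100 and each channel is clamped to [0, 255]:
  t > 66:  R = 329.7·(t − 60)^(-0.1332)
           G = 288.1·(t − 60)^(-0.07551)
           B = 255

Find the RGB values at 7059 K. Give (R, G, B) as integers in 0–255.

(241, 241, 255)

t = 7059/100 = 70.59; the t > 66 branch applies.
R = 329.7·(70.59 − 60)^(-0.1332) = 329.7·10.59^(-0.1332) = 329.7·0.73027 = 240.770.
G = 288.1·(70.59 − 60)^(-0.07551) = 288.1·10.59^(-0.07551) = 288.1·0.83678 = 241.076.
B = 255 by definition for t > 66.
Rounded: (241, 241, 255).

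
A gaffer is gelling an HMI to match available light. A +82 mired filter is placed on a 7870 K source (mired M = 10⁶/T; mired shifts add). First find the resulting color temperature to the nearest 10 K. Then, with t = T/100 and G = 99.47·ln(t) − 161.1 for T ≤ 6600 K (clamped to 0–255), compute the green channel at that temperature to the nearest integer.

224

M_in = 10⁶/7870 = 127.06; M_out = 127.06 + (+82) = 209.06.
T_out = 10⁶/209.06 = 4783.2 K → 4780 K; t = 47.8.
G = 99.47·ln 47.8 − 161.1 = 99.47·3.8670 − 161.1 = 223.553.
Rounded: 224.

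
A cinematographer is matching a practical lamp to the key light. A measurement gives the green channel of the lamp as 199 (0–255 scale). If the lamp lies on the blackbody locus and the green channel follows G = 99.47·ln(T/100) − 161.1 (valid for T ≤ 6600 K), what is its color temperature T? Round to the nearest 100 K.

ln t = (199 + 161.1) / 99.47 = 3.6202.
t = e^3.6202 = 37.345.
T = 100·t = 3734 K → 3700 K to the nearest 100 K.

3700 K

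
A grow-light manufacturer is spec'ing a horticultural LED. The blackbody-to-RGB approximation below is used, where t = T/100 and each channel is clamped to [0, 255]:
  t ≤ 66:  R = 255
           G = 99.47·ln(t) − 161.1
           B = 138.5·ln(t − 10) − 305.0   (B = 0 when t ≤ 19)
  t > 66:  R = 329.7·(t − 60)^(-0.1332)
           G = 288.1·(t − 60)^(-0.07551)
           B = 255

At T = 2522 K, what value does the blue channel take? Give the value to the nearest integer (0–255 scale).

72

t = 2522/100 = 25.22; the t ≤ 66 branch applies.
B = 138.5·ln(25.22 − 10) − 305.0 = 138.5·ln 15.22 − 305.0 = 138.5·2.7226 − 305.0 = 72.082.
Rounded: 72.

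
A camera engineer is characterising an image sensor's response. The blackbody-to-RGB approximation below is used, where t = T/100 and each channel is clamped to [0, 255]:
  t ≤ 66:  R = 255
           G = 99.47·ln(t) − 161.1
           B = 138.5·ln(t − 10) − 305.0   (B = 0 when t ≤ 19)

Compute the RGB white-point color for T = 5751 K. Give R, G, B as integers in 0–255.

R=255, G=242, B=230

t = 5751/100 = 57.51; the t ≤ 66 branch applies.
R = 255 by definition for t ≤ 66.
G = 99.47·ln 57.51 − 161.1 = 99.47·4.0520 − 161.1 = 241.948.
B = 138.5·ln(57.51 − 10) − 305.0 = 138.5·ln 47.51 − 305.0 = 138.5·3.8609 − 305.0 = 229.740.
Rounded: (255, 242, 230).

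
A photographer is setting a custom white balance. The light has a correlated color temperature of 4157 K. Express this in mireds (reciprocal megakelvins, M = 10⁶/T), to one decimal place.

M = 10⁶ / 4157 = 240.558 → 240.6 mireds.

240.6 mireds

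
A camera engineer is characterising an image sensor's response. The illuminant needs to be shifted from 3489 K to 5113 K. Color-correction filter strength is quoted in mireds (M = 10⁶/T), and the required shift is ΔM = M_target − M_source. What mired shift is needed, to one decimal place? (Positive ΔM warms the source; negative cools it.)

M_source = 10⁶/3489 = 286.615; M_target = 10⁶/5113 = 195.580.
ΔM = 195.580 − 286.615 = -91.035 → -91.0 mireds, a cooling shift.

-91.0 mireds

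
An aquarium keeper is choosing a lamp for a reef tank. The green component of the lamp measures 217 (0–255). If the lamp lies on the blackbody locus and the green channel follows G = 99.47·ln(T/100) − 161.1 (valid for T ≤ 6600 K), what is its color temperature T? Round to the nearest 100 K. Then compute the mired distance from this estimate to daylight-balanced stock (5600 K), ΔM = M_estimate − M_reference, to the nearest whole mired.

+44 mireds

ln t = (217 + 161.1) / 99.47 = 3.8011.
t = e^3.8011 = 44.752.
T = 100·t = 4475 K → 4500 K to the nearest 100 K.
M_estimate = 10⁶/4500 = 222.22; M_reference = 10⁶/5600 = 178.57.
ΔM = 222.22 − 178.57 = 43.65 → +44 mireds.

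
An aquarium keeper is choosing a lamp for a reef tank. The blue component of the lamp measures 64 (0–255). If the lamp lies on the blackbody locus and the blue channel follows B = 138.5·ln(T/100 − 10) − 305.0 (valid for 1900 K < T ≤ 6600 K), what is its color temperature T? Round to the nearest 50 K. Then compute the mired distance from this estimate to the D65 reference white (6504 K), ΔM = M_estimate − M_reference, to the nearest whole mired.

ln(t − 10) = (64 + 305.0) / 138.5 = 2.6643.
t − 10 = e^2.6643 = 14.357, so t = 24.357.
T = 100·t = 2436 K → 2450 K to the nearest 50 K.
M_estimate = 10⁶/2450 = 408.16; M_reference = 10⁶/6504 = 153.75.
ΔM = 408.16 − 153.75 = 254.41 → +254 mireds.

+254 mireds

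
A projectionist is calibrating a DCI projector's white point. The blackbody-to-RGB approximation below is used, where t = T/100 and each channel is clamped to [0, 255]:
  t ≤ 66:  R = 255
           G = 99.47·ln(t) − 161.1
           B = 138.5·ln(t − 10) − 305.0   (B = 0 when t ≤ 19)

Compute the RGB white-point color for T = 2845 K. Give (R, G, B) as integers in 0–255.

(255, 172, 99)

t = 2845/100 = 28.45; the t ≤ 66 branch applies.
R = 255 by definition for t ≤ 66.
G = 99.47·ln 28.45 − 161.1 = 99.47·3.3481 − 161.1 = 171.940.
B = 138.5·ln(28.45 − 10) − 305.0 = 138.5·ln 18.45 − 305.0 = 138.5·2.9151 − 305.0 = 98.736.
Rounded: (255, 172, 99).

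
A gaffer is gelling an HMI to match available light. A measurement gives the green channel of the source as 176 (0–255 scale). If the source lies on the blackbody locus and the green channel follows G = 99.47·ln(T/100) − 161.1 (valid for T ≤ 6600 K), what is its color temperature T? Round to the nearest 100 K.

3000 K

ln t = (176 + 161.1) / 99.47 = 3.3890.
t = e^3.3890 = 29.635.
T = 100·t = 2964 K → 3000 K to the nearest 100 K.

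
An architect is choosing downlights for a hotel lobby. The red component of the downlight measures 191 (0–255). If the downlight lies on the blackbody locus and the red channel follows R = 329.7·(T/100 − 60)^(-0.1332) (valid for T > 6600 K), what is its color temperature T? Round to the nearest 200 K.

(t − 60)^(-0.1332) = 191/329.7 = 0.57931.
t − 60 = 0.57931^(1/-0.1332) = 0.57931^(-7.508) = 60.245, so t = 120.245.
T = 100·t = 12025 K → 12000 K to the nearest 200 K.

12000 K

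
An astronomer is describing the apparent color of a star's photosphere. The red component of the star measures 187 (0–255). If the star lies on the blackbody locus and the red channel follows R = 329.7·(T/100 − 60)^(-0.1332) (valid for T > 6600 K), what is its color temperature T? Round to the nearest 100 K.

13100 K

(t − 60)^(-0.1332) = 187/329.7 = 0.56718.
t − 60 = 0.56718^(1/-0.1332) = 0.56718^(-7.508) = 70.620, so t = 130.620.
T = 100·t = 13062 K → 13100 K to the nearest 100 K.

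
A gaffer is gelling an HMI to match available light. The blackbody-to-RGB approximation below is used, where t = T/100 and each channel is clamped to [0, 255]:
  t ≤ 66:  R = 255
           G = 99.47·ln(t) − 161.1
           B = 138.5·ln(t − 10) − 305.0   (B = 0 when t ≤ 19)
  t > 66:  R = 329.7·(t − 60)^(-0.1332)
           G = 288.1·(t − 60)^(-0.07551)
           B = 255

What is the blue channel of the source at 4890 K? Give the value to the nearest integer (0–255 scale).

202

t = 4890/100 = 48.9; the t ≤ 66 branch applies.
B = 138.5·ln(48.9 − 10) − 305.0 = 138.5·ln 38.9 − 305.0 = 138.5·3.6610 − 305.0 = 202.048.
Rounded: 202.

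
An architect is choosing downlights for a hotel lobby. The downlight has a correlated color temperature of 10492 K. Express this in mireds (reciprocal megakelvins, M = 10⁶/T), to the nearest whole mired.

95 mireds

M = 10⁶ / 10492 = 95.311 → 95 mireds.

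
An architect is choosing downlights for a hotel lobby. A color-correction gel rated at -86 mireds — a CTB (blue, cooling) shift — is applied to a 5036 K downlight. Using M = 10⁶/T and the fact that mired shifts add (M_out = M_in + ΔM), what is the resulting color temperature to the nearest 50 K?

M_in = 10⁶/5036 = 198.57 mireds.
M_out = 198.57 + (-86) = 112.57 mireds.
T_out = 10⁶/112.57 = 8883.3 K → 8900 K.

8900 K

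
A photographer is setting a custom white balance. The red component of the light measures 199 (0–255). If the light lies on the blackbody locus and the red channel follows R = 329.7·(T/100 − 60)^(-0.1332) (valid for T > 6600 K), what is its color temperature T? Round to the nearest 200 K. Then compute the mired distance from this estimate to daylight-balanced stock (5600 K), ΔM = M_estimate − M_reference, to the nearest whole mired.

(t − 60)^(-0.1332) = 199/329.7 = 0.60358.
t − 60 = 0.60358^(1/-0.1332) = 0.60358^(-7.508) = 44.273, so t = 104.273.
T = 100·t = 10427 K → 10400 K to the nearest 200 K.
M_estimate = 10⁶/10400 = 96.15; M_reference = 10⁶/5600 = 178.57.
ΔM = 96.15 − 178.57 = -82.42 → -82 mireds.

-82 mireds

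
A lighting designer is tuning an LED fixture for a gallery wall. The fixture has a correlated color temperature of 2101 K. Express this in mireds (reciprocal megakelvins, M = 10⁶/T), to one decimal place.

M = 10⁶ / 2101 = 475.964 → 476.0 mireds.

476.0 mireds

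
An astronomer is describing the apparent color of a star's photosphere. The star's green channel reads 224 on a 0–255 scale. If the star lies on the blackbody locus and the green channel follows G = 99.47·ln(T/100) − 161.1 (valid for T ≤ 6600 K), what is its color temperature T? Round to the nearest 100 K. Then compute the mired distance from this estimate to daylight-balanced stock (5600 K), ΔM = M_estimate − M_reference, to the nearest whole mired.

+30 mireds

ln t = (224 + 161.1) / 99.47 = 3.8715.
t = e^3.8715 = 48.015.
T = 100·t = 4802 K → 4800 K to the nearest 100 K.
M_estimate = 10⁶/4800 = 208.33; M_reference = 10⁶/5600 = 178.57.
ΔM = 208.33 − 178.57 = 29.76 → +30 mireds.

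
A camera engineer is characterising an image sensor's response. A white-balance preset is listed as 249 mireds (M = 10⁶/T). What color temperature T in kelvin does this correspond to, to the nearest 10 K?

4020 K

T = 10⁶ / 249 = 4016.06 K → 4020 K.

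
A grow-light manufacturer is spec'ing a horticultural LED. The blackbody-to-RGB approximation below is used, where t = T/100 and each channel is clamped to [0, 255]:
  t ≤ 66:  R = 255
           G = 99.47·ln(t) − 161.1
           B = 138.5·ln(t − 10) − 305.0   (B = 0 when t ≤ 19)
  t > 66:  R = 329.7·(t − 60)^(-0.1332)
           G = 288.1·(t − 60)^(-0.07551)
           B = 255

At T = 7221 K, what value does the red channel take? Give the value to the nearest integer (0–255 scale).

236

t = 7221/100 = 72.21; the t > 66 branch applies.
R = 329.7·(72.21 − 60)^(-0.1332) = 329.7·12.21^(-0.1332) = 329.7·0.71655 = 236.248.
Rounded: 236.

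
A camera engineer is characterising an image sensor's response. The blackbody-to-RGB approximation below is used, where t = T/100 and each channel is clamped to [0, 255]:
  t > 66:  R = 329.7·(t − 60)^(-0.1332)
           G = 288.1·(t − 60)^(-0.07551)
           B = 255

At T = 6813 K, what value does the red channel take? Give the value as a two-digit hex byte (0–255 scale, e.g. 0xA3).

t = 6813/100 = 68.13; the t > 66 branch applies.
R = 329.7·(68.13 − 60)^(-0.1332) = 329.7·8.13^(-0.1332) = 329.7·0.75644 = 249.399.
Rounded: 249; in hex, 0xF9.

0xF9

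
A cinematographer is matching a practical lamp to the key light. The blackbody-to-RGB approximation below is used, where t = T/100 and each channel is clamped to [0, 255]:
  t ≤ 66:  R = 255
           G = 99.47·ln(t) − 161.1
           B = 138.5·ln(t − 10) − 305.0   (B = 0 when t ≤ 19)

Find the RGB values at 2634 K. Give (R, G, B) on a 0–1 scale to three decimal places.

t = 2634/100 = 26.34; the t ≤ 66 branch applies.
R = 255 by definition for t ≤ 66.
G = 99.47·ln 26.34 − 161.1 = 99.47·3.2711 − 161.1 = 164.275.
B = 138.5·ln(26.34 − 10) − 305.0 = 138.5·ln 16.34 − 305.0 = 138.5·2.7936 − 305.0 = 81.916.
Dividing each by 255: (1.0000, 0.6442, 0.3212) → (1.000, 0.644, 0.321).

(1.000, 0.644, 0.321)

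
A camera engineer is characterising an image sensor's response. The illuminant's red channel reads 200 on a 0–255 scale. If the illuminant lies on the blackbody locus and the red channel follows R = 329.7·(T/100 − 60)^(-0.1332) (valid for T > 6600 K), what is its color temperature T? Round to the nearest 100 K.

(t − 60)^(-0.1332) = 200/329.7 = 0.60661.
t − 60 = 0.60661^(1/-0.1332) = 0.60661^(-7.508) = 42.638, so t = 102.638.
T = 100·t = 10264 K → 10300 K to the nearest 100 K.

10300 K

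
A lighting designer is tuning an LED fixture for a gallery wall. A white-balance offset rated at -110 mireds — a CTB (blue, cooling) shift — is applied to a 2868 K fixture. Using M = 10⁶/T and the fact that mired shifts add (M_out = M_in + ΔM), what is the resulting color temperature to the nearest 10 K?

4190 K

M_in = 10⁶/2868 = 348.68 mireds.
M_out = 348.68 + (-110) = 238.68 mireds.
T_out = 10⁶/238.68 = 4189.8 K → 4190 K.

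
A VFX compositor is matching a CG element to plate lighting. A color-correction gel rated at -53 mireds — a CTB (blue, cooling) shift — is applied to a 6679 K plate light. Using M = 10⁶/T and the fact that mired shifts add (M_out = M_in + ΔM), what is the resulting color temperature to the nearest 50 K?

M_in = 10⁶/6679 = 149.72 mireds.
M_out = 149.72 + (-53) = 96.72 mireds.
T_out = 10⁶/96.72 = 10338.8 K → 10350 K.

10350 K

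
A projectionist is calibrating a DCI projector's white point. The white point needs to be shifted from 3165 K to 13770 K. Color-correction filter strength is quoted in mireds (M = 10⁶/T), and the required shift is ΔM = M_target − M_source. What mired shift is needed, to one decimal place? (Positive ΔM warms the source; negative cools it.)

M_source = 10⁶/3165 = 315.956; M_target = 10⁶/13770 = 72.622.
ΔM = 72.622 − 315.956 = -243.334 → -243.3 mireds, a cooling shift.

-243.3 mireds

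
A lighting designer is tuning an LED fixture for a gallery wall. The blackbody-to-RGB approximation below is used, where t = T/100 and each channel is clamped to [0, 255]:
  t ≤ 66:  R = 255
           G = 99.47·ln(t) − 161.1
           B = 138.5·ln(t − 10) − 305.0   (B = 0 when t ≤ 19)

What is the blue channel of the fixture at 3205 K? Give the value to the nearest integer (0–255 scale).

123

t = 3205/100 = 32.05; the t ≤ 66 branch applies.
B = 138.5·ln(32.05 − 10) − 305.0 = 138.5·ln 22.05 − 305.0 = 138.5·3.0933 − 305.0 = 123.424.
Rounded: 123.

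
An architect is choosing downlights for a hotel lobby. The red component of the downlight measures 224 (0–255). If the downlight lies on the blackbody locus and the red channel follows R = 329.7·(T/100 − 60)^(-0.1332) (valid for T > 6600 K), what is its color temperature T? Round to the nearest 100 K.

7800 K

(t − 60)^(-0.1332) = 224/329.7 = 0.67941.
t − 60 = 0.67941^(1/-0.1332) = 0.67941^(-7.508) = 18.209, so t = 78.209.
T = 100·t = 7821 K → 7800 K to the nearest 100 K.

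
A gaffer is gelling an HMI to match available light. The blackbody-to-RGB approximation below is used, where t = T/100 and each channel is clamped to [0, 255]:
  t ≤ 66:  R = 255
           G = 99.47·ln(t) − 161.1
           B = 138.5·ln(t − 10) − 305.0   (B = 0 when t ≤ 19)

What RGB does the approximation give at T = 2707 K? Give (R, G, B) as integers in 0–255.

(255, 167, 88)

t = 2707/100 = 27.07; the t ≤ 66 branch applies.
R = 255 by definition for t ≤ 66.
G = 99.47·ln 27.07 − 161.1 = 99.47·3.2984 − 161.1 = 166.994.
B = 138.5·ln(27.07 − 10) − 305.0 = 138.5·ln 17.07 − 305.0 = 138.5·2.8373 − 305.0 = 87.969.
Rounded: (255, 167, 88).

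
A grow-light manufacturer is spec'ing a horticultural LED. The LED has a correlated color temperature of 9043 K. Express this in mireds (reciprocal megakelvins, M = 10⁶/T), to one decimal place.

110.6 mireds

M = 10⁶ / 9043 = 110.583 → 110.6 mireds.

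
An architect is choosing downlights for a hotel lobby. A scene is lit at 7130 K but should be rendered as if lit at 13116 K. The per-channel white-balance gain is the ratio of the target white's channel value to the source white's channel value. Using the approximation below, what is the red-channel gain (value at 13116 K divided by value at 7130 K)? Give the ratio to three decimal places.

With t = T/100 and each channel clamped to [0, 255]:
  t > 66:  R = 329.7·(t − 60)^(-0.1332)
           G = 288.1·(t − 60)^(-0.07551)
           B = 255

0.783

At 7130 K (t = 71.3):
  R = 329.7·(71.3 − 60)^(-0.1332) = 329.7·11.3^(-0.1332) = 329.7·0.72399 = 238.698.
At 13116 K (t = 131.16):
  R = 329.7·(131.16 − 60)^(-0.1332) = 329.7·71.16^(-0.1332) = 329.7·0.56661 = 186.810.
Gain = 186.810 / 238.698 = 0.7826 → 0.783.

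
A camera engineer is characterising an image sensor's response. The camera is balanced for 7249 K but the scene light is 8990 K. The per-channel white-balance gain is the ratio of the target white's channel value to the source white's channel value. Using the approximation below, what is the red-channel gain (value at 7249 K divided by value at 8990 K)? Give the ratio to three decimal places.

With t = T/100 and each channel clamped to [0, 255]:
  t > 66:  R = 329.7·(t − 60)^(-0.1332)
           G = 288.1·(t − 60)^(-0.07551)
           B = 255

1.123

At 8990 K (t = 89.9):
  R = 329.7·(89.9 − 60)^(-0.1332) = 329.7·29.9^(-0.1332) = 329.7·0.63598 = 209.681.
At 7249 K (t = 72.49):
  R = 329.7·(72.49 − 60)^(-0.1332) = 329.7·12.49^(-0.1332) = 329.7·0.71439 = 235.536.
Gain = 235.536 / 209.681 = 1.1233 → 1.123.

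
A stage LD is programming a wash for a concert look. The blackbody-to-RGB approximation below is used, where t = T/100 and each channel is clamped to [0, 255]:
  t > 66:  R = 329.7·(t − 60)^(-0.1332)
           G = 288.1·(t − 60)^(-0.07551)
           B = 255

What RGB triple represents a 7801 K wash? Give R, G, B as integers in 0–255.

t = 7801/100 = 78.01; the t > 66 branch applies.
R = 329.7·(78.01 − 60)^(-0.1332) = 329.7·18.01^(-0.1332) = 329.7·0.68040 = 224.329.
G = 288.1·(78.01 − 60)^(-0.07551) = 288.1·18.01^(-0.07551) = 288.1·0.80389 = 231.600.
B = 255 by definition for t > 66.
Rounded: (224, 232, 255).

R=224, G=232, B=255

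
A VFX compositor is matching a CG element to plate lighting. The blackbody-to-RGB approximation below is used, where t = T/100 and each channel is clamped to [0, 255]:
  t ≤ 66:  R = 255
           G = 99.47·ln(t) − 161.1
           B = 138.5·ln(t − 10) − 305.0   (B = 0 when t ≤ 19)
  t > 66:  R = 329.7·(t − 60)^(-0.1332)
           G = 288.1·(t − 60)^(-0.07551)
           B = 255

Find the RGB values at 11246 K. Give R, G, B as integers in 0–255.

t = 11246/100 = 112.46; the t > 66 branch applies.
R = 329.7·(112.46 − 60)^(-0.1332) = 329.7·52.46^(-0.1332) = 329.7·0.59009 = 194.553.
G = 288.1·(112.46 − 60)^(-0.07551) = 288.1·52.46^(-0.07551) = 288.1·0.74154 = 213.638.
B = 255 by definition for t > 66.
Rounded: (195, 214, 255).

R=195, G=214, B=255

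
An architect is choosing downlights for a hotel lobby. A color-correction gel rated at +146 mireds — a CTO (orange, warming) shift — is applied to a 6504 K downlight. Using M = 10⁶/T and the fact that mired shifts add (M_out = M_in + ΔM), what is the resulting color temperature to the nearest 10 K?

M_in = 10⁶/6504 = 153.75 mireds.
M_out = 153.75 + (+146) = 299.75 mireds.
T_out = 10⁶/299.75 = 3336.1 K → 3340 K.

3340 K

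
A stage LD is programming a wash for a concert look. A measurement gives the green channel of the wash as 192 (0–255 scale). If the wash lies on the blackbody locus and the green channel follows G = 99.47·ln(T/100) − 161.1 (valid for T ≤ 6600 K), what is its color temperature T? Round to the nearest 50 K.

3500 K

ln t = (192 + 161.1) / 99.47 = 3.5498.
t = e^3.5498 = 34.807.
T = 100·t = 3481 K → 3500 K to the nearest 50 K.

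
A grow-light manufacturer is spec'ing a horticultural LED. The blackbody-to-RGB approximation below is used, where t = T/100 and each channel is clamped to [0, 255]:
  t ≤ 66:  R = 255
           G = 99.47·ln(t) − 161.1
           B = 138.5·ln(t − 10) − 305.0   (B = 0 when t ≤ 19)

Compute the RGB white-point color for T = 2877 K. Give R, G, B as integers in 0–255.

R=255, G=173, B=101

t = 2877/100 = 28.77; the t ≤ 66 branch applies.
R = 255 by definition for t ≤ 66.
G = 99.47·ln 28.77 − 161.1 = 99.47·3.3593 − 161.1 = 173.053.
B = 138.5·ln(28.77 − 10) − 305.0 = 138.5·ln 18.77 − 305.0 = 138.5·2.9323 − 305.0 = 101.118.
Rounded: (255, 173, 101).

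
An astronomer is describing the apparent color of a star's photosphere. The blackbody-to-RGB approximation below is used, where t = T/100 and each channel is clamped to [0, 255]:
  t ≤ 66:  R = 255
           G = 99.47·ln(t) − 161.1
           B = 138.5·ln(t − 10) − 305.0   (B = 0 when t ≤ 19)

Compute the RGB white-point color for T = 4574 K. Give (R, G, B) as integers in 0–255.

(255, 219, 190)

t = 4574/100 = 45.74; the t ≤ 66 branch applies.
R = 255 by definition for t ≤ 66.
G = 99.47·ln 45.74 − 161.1 = 99.47·3.8230 − 161.1 = 219.171.
B = 138.5·ln(45.74 − 10) − 305.0 = 138.5·ln 35.74 − 305.0 = 138.5·3.5763 − 305.0 = 190.313.
Rounded: (255, 219, 190).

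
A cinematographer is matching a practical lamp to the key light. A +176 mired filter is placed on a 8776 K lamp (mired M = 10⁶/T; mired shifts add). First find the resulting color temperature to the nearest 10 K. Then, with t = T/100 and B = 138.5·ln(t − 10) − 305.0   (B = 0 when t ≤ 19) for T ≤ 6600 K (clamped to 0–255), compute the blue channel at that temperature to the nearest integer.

M_in = 10⁶/8776 = 113.95; M_out = 113.95 + (+176) = 289.95.
T_out = 10⁶/289.95 = 3448.9 K → 3450 K; t = 34.5.
B = 138.5·ln(34.5 − 10) − 305.0 = 138.5·ln 24.5 − 305.0 = 138.5·3.1987 − 305.0 = 138.016.
Rounded: 138.

138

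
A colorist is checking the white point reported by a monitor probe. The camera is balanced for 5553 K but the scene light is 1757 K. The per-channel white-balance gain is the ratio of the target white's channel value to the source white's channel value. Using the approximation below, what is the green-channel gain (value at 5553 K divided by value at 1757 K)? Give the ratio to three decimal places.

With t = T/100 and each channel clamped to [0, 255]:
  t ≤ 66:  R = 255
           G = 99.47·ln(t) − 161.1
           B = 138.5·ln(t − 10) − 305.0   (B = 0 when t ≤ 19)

At 1757 K (t = 17.57):
  G = 99.47·ln 17.57 − 161.1 = 99.47·2.8662 − 161.1 = 124.000.
At 5553 K (t = 55.53):
  G = 99.47·ln 55.53 − 161.1 = 99.47·4.0169 − 161.1 = 238.463.
Gain = 238.463 / 124.000 = 1.9231 → 1.923.

1.923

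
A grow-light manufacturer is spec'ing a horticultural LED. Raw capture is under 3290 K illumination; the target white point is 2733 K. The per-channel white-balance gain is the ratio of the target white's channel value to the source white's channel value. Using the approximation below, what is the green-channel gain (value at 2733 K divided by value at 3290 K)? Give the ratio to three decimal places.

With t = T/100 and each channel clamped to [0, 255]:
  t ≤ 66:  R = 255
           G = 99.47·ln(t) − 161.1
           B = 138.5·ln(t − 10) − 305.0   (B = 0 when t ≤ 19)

0.901

At 3290 K (t = 32.9):
  G = 99.47·ln 32.9 − 161.1 = 99.47·3.4935 − 161.1 = 186.396.
At 2733 K (t = 27.33):
  G = 99.47·ln 27.33 − 161.1 = 99.47·3.3080 − 161.1 = 167.945.
Gain = 167.945 / 186.396 = 0.9010 → 0.901.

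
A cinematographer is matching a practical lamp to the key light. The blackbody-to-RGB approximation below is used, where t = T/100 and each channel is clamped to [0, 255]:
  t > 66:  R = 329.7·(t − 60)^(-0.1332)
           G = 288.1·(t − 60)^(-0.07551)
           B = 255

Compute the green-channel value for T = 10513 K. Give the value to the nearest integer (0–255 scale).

t = 10513/100 = 105.13; the t > 66 branch applies.
G = 288.1·(105.13 − 60)^(-0.07551) = 288.1·45.13^(-0.07551) = 288.1·0.75002 = 216.080.
Rounded: 216.

216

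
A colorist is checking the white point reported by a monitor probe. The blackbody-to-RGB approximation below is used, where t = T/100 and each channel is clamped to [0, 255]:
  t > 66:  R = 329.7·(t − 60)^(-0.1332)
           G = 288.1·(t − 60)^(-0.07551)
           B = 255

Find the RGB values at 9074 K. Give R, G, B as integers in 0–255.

R=209, G=222, B=255

t = 9074/100 = 90.74; the t > 66 branch applies.
R = 329.7·(90.74 − 60)^(-0.1332) = 329.7·30.74^(-0.1332) = 329.7·0.63363 = 208.909.
G = 288.1·(90.74 − 60)^(-0.07551) = 288.1·30.74^(-0.07551) = 288.1·0.77208 = 222.437.
B = 255 by definition for t > 66.
Rounded: (209, 222, 255).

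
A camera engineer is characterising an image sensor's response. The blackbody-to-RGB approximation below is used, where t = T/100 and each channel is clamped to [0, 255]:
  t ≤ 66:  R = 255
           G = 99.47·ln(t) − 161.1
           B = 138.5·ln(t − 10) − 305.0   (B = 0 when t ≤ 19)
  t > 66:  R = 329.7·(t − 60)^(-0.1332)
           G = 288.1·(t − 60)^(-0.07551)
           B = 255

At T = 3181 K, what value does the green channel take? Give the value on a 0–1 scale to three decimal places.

t = 3181/100 = 31.81; the t ≤ 66 branch applies.
G = 99.47·ln 31.81 − 161.1 = 99.47·3.4598 − 161.1 = 183.044.
On a 0–1 scale: 183.044/255 = 0.7178 → 0.718.

0.718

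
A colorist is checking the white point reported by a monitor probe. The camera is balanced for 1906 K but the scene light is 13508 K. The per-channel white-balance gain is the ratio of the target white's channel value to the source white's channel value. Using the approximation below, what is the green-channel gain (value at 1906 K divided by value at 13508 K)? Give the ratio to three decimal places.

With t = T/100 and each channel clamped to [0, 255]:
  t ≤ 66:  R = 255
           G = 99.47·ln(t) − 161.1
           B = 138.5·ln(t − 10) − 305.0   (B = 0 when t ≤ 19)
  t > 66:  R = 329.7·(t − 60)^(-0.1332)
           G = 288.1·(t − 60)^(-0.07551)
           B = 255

At 13508 K (t = 135.08):
  G = 288.1·(135.08 − 60)^(-0.07551) = 288.1·75.08^(-0.07551) = 288.1·0.72174 = 207.933.
At 1906 K (t = 19.06):
  G = 99.47·ln 19.06 − 161.1 = 99.47·2.9476 − 161.1 = 132.097.
Gain = 132.097 / 207.933 = 0.6353 → 0.635.

0.635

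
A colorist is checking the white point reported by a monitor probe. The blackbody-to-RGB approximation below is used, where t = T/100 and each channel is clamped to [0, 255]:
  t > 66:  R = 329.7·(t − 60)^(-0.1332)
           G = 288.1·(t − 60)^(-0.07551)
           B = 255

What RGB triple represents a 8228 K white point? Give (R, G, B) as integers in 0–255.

t = 8228/100 = 82.28; the t > 66 branch applies.
R = 329.7·(82.28 − 60)^(-0.1332) = 329.7·22.28^(-0.1332) = 329.7·0.66139 = 218.060.
G = 288.1·(82.28 − 60)^(-0.07551) = 288.1·22.28^(-0.07551) = 288.1·0.79108 = 227.909.
B = 255 by definition for t > 66.
Rounded: (218, 228, 255).

(218, 228, 255)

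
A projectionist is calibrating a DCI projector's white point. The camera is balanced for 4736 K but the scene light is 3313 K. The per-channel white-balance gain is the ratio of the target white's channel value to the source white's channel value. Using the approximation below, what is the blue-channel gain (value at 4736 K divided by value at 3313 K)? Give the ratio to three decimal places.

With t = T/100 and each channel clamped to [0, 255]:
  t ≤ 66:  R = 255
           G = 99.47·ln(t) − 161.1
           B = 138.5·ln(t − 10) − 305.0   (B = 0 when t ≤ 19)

1.511

At 3313 K (t = 33.13):
  B = 138.5·ln(33.13 − 10) − 305.0 = 138.5·ln 23.13 − 305.0 = 138.5·3.1411 − 305.0 = 130.047.
At 4736 K (t = 47.36):
  B = 138.5·ln(47.36 − 10) − 305.0 = 138.5·ln 37.36 − 305.0 = 138.5·3.6206 − 305.0 = 196.453.
Gain = 196.453 / 130.047 = 1.5106 → 1.511.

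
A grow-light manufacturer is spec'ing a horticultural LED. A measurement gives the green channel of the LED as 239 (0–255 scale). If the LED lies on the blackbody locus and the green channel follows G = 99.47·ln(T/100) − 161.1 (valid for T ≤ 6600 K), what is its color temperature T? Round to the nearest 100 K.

ln t = (239 + 161.1) / 99.47 = 4.0223.
t = e^4.0223 = 55.830.
T = 100·t = 5583 K → 5600 K to the nearest 100 K.

5600 K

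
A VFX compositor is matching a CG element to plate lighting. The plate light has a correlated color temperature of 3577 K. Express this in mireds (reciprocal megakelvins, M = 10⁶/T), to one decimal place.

279.6 mireds

M = 10⁶ / 3577 = 279.564 → 279.6 mireds.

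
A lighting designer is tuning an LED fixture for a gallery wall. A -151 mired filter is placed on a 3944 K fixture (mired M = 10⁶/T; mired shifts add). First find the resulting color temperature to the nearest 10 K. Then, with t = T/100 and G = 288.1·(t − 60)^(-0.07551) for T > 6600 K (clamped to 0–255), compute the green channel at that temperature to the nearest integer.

M_in = 10⁶/3944 = 253.55; M_out = 253.55 + (-151) = 102.55.
T_out = 10⁶/102.55 = 9751.4 K → 9750 K; t = 97.5.
G = 288.1·(97.5 − 60)^(-0.07551) = 288.1·37.5^(-0.07551) = 288.1·0.76058 = 219.123.
Rounded: 219.

219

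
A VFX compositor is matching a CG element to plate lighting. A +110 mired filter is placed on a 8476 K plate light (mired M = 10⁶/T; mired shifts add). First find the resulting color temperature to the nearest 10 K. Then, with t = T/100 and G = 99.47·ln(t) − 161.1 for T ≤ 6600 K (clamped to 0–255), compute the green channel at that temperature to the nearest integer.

215

M_in = 10⁶/8476 = 117.98; M_out = 117.98 + (+110) = 227.98.
T_out = 10⁶/227.98 = 4386.3 K → 4390 K; t = 43.9.
G = 99.47·ln 43.9 − 161.1 = 99.47·3.7819 − 161.1 = 215.087.
Rounded: 215.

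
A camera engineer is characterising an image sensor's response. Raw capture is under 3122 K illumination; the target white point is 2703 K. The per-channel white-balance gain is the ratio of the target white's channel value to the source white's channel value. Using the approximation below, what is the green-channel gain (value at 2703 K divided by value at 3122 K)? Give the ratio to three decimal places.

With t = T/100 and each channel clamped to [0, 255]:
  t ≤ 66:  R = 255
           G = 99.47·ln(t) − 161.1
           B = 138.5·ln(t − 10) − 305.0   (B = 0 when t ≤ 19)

0.921

At 3122 K (t = 31.22):
  G = 99.47·ln 31.22 − 161.1 = 99.47·3.4411 − 161.1 = 181.182.
At 2703 K (t = 27.03):
  G = 99.47·ln 27.03 − 161.1 = 99.47·3.2969 − 161.1 = 166.847.
Gain = 166.847 / 181.182 = 0.9209 → 0.921.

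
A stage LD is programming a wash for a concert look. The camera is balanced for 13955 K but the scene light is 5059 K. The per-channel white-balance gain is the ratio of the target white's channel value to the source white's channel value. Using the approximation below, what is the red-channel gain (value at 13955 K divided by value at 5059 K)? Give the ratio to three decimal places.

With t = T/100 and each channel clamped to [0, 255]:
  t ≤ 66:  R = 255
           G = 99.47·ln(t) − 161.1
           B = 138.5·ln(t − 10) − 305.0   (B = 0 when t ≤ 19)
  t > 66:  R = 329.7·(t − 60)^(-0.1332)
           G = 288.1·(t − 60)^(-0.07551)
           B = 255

At 5059 K (t = 50.59):
  R = 255 by definition for t ≤ 66.
At 13955 K (t = 139.55):
  R = 329.7·(139.55 − 60)^(-0.1332) = 329.7·79.55^(-0.1332) = 329.7·0.55826 = 184.058.
Gain = 184.058 / 255.000 = 0.7218 → 0.722.

0.722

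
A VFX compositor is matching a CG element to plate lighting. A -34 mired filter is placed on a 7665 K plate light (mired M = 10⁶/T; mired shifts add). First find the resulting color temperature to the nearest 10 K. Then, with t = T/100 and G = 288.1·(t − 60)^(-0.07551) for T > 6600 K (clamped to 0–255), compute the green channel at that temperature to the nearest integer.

M_in = 10⁶/7665 = 130.46; M_out = 130.46 + (-34) = 96.46.
T_out = 10⁶/96.46 = 10366.7 K → 10370 K; t = 103.7.
G = 288.1·(103.7 − 60)^(-0.07551) = 288.1·43.7^(-0.07551) = 288.1·0.75184 = 216.606.
Rounded: 217.

217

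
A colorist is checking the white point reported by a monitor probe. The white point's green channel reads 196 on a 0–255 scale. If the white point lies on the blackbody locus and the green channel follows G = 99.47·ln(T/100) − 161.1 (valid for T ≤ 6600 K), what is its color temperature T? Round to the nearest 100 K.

3600 K

ln t = (196 + 161.1) / 99.47 = 3.5900.
t = e^3.5900 = 36.235.
T = 100·t = 3624 K → 3600 K to the nearest 100 K.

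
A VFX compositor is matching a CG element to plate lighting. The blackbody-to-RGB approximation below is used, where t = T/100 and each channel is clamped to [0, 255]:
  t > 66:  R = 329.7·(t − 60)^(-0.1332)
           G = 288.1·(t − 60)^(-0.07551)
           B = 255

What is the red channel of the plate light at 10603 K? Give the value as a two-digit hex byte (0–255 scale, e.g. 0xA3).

0xC6

t = 10603/100 = 106.03; the t > 66 branch applies.
R = 329.7·(106.03 − 60)^(-0.1332) = 329.7·46.03^(-0.1332) = 329.7·0.60046 = 197.971.
Rounded: 198; in hex, 0xC6.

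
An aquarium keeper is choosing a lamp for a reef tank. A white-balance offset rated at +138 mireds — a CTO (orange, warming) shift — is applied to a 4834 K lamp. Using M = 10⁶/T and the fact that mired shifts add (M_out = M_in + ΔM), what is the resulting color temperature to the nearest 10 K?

2900 K

M_in = 10⁶/4834 = 206.87 mireds.
M_out = 206.87 + (+138) = 344.87 mireds.
T_out = 10⁶/344.87 = 2899.7 K → 2900 K.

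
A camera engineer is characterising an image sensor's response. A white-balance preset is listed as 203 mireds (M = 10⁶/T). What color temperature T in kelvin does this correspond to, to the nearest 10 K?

T = 10⁶ / 203 = 4926.11 K → 4930 K.

4930 K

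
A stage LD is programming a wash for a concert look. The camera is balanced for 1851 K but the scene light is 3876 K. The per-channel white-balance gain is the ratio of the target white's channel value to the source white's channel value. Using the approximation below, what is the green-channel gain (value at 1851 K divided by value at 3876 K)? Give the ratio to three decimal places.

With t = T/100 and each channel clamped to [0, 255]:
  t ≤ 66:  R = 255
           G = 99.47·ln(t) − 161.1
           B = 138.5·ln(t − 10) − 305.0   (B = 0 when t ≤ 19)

0.637

At 3876 K (t = 38.76):
  G = 99.47·ln 38.76 − 161.1 = 99.47·3.6574 − 161.1 = 202.700.
At 1851 K (t = 18.51):
  G = 99.47·ln 18.51 − 161.1 = 99.47·2.9183 − 161.1 = 129.184.
Gain = 129.184 / 202.700 = 0.6373 → 0.637.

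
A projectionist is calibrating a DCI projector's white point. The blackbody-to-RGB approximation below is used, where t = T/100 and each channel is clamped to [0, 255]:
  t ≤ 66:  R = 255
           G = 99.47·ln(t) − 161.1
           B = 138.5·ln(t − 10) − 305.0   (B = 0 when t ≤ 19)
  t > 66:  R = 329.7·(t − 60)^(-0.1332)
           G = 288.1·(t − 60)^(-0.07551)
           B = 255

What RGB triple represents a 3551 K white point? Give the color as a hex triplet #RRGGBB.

t = 3551/100 = 35.51; the t ≤ 66 branch applies.
R = 255 by definition for t ≤ 66.
G = 99.47·ln 35.51 − 161.1 = 99.47·3.5698 − 161.1 = 193.989.
B = 138.5·ln(35.51 − 10) − 305.0 = 138.5·ln 25.51 − 305.0 = 138.5·3.2391 − 305.0 = 143.611.
Rounded: (255, 194, 144).
In hex: #FFC290.

#FFC290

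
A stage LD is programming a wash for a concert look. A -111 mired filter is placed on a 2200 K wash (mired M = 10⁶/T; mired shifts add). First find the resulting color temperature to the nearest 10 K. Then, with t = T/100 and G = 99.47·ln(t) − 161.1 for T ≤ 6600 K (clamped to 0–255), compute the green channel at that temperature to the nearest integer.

M_in = 10⁶/2200 = 454.55; M_out = 454.55 + (-111) = 343.55.
T_out = 10⁶/343.55 = 2910.8 K → 2910 K; t = 29.1.
G = 99.47·ln 29.1 − 161.1 = 99.47·3.3707 − 161.1 = 174.187.
Rounded: 174.

174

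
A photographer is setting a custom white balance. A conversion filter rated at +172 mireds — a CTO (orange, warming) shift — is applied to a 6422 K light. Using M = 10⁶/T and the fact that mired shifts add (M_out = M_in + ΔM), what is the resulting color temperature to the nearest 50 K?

3050 K

M_in = 10⁶/6422 = 155.71 mireds.
M_out = 155.71 + (+172) = 327.71 mireds.
T_out = 10⁶/327.71 = 3051.4 K → 3050 K.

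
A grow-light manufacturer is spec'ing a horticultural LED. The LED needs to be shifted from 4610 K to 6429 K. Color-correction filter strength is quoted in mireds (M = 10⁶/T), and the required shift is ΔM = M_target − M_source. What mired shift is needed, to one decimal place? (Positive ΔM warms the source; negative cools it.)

-61.4 mireds

M_source = 10⁶/4610 = 216.920; M_target = 10⁶/6429 = 155.545.
ΔM = 155.545 − 216.920 = -61.375 → -61.4 mireds, a cooling shift.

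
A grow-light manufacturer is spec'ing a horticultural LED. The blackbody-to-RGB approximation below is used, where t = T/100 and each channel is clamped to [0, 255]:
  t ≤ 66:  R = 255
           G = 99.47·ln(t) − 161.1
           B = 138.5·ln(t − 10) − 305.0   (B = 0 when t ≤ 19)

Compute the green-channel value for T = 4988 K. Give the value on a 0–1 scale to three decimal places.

0.893

t = 4988/100 = 49.88; the t ≤ 66 branch applies.
G = 99.47·ln 49.88 − 161.1 = 99.47·3.9096 − 161.1 = 227.790.
On a 0–1 scale: 227.790/255 = 0.8933 → 0.893.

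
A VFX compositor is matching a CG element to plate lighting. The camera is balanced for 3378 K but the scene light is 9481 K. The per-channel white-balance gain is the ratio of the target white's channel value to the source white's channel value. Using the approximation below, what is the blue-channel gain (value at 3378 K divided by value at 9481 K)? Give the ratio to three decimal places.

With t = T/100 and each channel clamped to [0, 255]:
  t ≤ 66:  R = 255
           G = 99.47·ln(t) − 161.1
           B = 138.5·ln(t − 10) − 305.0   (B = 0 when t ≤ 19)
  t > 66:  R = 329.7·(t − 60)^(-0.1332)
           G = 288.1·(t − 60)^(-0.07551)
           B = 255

At 9481 K (t = 94.81):
  B = 255 by definition for t > 66.
At 3378 K (t = 33.78):
  B = 138.5·ln(33.78 − 10) − 305.0 = 138.5·ln 23.78 − 305.0 = 138.5·3.1688 − 305.0 = 133.885.
Gain = 133.885 / 255.000 = 0.5250 → 0.525.

0.525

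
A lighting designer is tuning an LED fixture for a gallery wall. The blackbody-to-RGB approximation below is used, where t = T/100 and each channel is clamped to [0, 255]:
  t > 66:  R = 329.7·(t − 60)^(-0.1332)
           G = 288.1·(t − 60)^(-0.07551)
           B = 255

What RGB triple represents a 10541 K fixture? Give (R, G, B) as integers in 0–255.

(198, 216, 255)

t = 10541/100 = 105.41; the t > 66 branch applies.
R = 329.7·(105.41 − 60)^(-0.1332) = 329.7·45.41^(-0.1332) = 329.7·0.60154 = 198.329.
G = 288.1·(105.41 − 60)^(-0.07551) = 288.1·45.41^(-0.07551) = 288.1·0.74967 = 215.979.
B = 255 by definition for t > 66.
Rounded: (198, 216, 255).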